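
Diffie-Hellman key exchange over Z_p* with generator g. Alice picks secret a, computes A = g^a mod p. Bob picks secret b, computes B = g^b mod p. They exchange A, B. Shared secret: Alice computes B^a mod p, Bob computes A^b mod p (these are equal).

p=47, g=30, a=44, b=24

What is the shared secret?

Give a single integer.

A = 30^44 mod 47  (bits of 44 = 101100)
  bit 0 = 1: r = r^2 * 30 mod 47 = 1^2 * 30 = 1*30 = 30
  bit 1 = 0: r = r^2 mod 47 = 30^2 = 7
  bit 2 = 1: r = r^2 * 30 mod 47 = 7^2 * 30 = 2*30 = 13
  bit 3 = 1: r = r^2 * 30 mod 47 = 13^2 * 30 = 28*30 = 41
  bit 4 = 0: r = r^2 mod 47 = 41^2 = 36
  bit 5 = 0: r = r^2 mod 47 = 36^2 = 27
  -> A = 27
B = 30^24 mod 47  (bits of 24 = 11000)
  bit 0 = 1: r = r^2 * 30 mod 47 = 1^2 * 30 = 1*30 = 30
  bit 1 = 1: r = r^2 * 30 mod 47 = 30^2 * 30 = 7*30 = 22
  bit 2 = 0: r = r^2 mod 47 = 22^2 = 14
  bit 3 = 0: r = r^2 mod 47 = 14^2 = 8
  bit 4 = 0: r = r^2 mod 47 = 8^2 = 17
  -> B = 17
s = B^a = 17^44 mod 47  (bits of 44 = 101100)
  bit 0 = 1: r = r^2 * 17 mod 47 = 1^2 * 17 = 1*17 = 17
  bit 1 = 0: r = r^2 mod 47 = 17^2 = 7
  bit 2 = 1: r = r^2 * 17 mod 47 = 7^2 * 17 = 2*17 = 34
  bit 3 = 1: r = r^2 * 17 mod 47 = 34^2 * 17 = 28*17 = 6
  bit 4 = 0: r = r^2 mod 47 = 6^2 = 36
  bit 5 = 0: r = r^2 mod 47 = 36^2 = 27
  -> s = B^a = 27

Answer: 27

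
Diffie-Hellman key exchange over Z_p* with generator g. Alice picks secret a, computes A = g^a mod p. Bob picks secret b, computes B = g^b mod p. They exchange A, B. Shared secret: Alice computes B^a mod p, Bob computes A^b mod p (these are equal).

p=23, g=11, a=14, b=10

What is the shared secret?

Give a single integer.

Answer: 8

Derivation:
A = 11^14 mod 23  (bits of 14 = 1110)
  bit 0 = 1: r = r^2 * 11 mod 23 = 1^2 * 11 = 1*11 = 11
  bit 1 = 1: r = r^2 * 11 mod 23 = 11^2 * 11 = 6*11 = 20
  bit 2 = 1: r = r^2 * 11 mod 23 = 20^2 * 11 = 9*11 = 7
  bit 3 = 0: r = r^2 mod 23 = 7^2 = 3
  -> A = 3
B = 11^10 mod 23  (bits of 10 = 1010)
  bit 0 = 1: r = r^2 * 11 mod 23 = 1^2 * 11 = 1*11 = 11
  bit 1 = 0: r = r^2 mod 23 = 11^2 = 6
  bit 2 = 1: r = r^2 * 11 mod 23 = 6^2 * 11 = 13*11 = 5
  bit 3 = 0: r = r^2 mod 23 = 5^2 = 2
  -> B = 2
s = B^a = 2^14 mod 23  (bits of 14 = 1110)
  bit 0 = 1: r = r^2 * 2 mod 23 = 1^2 * 2 = 1*2 = 2
  bit 1 = 1: r = r^2 * 2 mod 23 = 2^2 * 2 = 4*2 = 8
  bit 2 = 1: r = r^2 * 2 mod 23 = 8^2 * 2 = 18*2 = 13
  bit 3 = 0: r = r^2 mod 23 = 13^2 = 8
  -> s = B^a = 8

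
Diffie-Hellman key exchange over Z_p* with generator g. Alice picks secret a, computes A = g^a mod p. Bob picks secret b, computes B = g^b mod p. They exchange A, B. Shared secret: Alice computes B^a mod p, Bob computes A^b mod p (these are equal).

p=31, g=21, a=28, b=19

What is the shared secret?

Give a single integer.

Answer: 20

Derivation:
A = 21^28 mod 31  (bits of 28 = 11100)
  bit 0 = 1: r = r^2 * 21 mod 31 = 1^2 * 21 = 1*21 = 21
  bit 1 = 1: r = r^2 * 21 mod 31 = 21^2 * 21 = 7*21 = 23
  bit 2 = 1: r = r^2 * 21 mod 31 = 23^2 * 21 = 2*21 = 11
  bit 3 = 0: r = r^2 mod 31 = 11^2 = 28
  bit 4 = 0: r = r^2 mod 31 = 28^2 = 9
  -> A = 9
B = 21^19 mod 31  (bits of 19 = 10011)
  bit 0 = 1: r = r^2 * 21 mod 31 = 1^2 * 21 = 1*21 = 21
  bit 1 = 0: r = r^2 mod 31 = 21^2 = 7
  bit 2 = 0: r = r^2 mod 31 = 7^2 = 18
  bit 3 = 1: r = r^2 * 21 mod 31 = 18^2 * 21 = 14*21 = 15
  bit 4 = 1: r = r^2 * 21 mod 31 = 15^2 * 21 = 8*21 = 13
  -> B = 13
s = B^a = 13^28 mod 31  (bits of 28 = 11100)
  bit 0 = 1: r = r^2 * 13 mod 31 = 1^2 * 13 = 1*13 = 13
  bit 1 = 1: r = r^2 * 13 mod 31 = 13^2 * 13 = 14*13 = 27
  bit 2 = 1: r = r^2 * 13 mod 31 = 27^2 * 13 = 16*13 = 22
  bit 3 = 0: r = r^2 mod 31 = 22^2 = 19
  bit 4 = 0: r = r^2 mod 31 = 19^2 = 20
  -> s = B^a = 20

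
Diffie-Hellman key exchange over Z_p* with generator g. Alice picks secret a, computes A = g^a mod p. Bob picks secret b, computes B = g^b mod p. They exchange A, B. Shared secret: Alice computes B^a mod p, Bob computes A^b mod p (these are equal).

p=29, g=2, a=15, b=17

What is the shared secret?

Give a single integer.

Answer: 8

Derivation:
A = 2^15 mod 29  (bits of 15 = 1111)
  bit 0 = 1: r = r^2 * 2 mod 29 = 1^2 * 2 = 1*2 = 2
  bit 1 = 1: r = r^2 * 2 mod 29 = 2^2 * 2 = 4*2 = 8
  bit 2 = 1: r = r^2 * 2 mod 29 = 8^2 * 2 = 6*2 = 12
  bit 3 = 1: r = r^2 * 2 mod 29 = 12^2 * 2 = 28*2 = 27
  -> A = 27
B = 2^17 mod 29  (bits of 17 = 10001)
  bit 0 = 1: r = r^2 * 2 mod 29 = 1^2 * 2 = 1*2 = 2
  bit 1 = 0: r = r^2 mod 29 = 2^2 = 4
  bit 2 = 0: r = r^2 mod 29 = 4^2 = 16
  bit 3 = 0: r = r^2 mod 29 = 16^2 = 24
  bit 4 = 1: r = r^2 * 2 mod 29 = 24^2 * 2 = 25*2 = 21
  -> B = 21
s = B^a = 21^15 mod 29  (bits of 15 = 1111)
  bit 0 = 1: r = r^2 * 21 mod 29 = 1^2 * 21 = 1*21 = 21
  bit 1 = 1: r = r^2 * 21 mod 29 = 21^2 * 21 = 6*21 = 10
  bit 2 = 1: r = r^2 * 21 mod 29 = 10^2 * 21 = 13*21 = 12
  bit 3 = 1: r = r^2 * 21 mod 29 = 12^2 * 21 = 28*21 = 8
  -> s = B^a = 8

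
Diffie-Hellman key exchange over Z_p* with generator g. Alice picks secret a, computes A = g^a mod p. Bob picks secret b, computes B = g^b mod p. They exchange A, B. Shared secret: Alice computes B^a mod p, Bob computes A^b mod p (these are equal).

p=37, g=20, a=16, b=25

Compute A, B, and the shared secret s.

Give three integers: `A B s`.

A = 20^16 mod 37  (bits of 16 = 10000)
  bit 0 = 1: r = r^2 * 20 mod 37 = 1^2 * 20 = 1*20 = 20
  bit 1 = 0: r = r^2 mod 37 = 20^2 = 30
  bit 2 = 0: r = r^2 mod 37 = 30^2 = 12
  bit 3 = 0: r = r^2 mod 37 = 12^2 = 33
  bit 4 = 0: r = r^2 mod 37 = 33^2 = 16
  -> A = 16
B = 20^25 mod 37  (bits of 25 = 11001)
  bit 0 = 1: r = r^2 * 20 mod 37 = 1^2 * 20 = 1*20 = 20
  bit 1 = 1: r = r^2 * 20 mod 37 = 20^2 * 20 = 30*20 = 8
  bit 2 = 0: r = r^2 mod 37 = 8^2 = 27
  bit 3 = 0: r = r^2 mod 37 = 27^2 = 26
  bit 4 = 1: r = r^2 * 20 mod 37 = 26^2 * 20 = 10*20 = 15
  -> B = 15
s = B^a = 15^16 mod 37  (bits of 16 = 10000)
  bit 0 = 1: r = r^2 * 15 mod 37 = 1^2 * 15 = 1*15 = 15
  bit 1 = 0: r = r^2 mod 37 = 15^2 = 3
  bit 2 = 0: r = r^2 mod 37 = 3^2 = 9
  bit 3 = 0: r = r^2 mod 37 = 9^2 = 7
  bit 4 = 0: r = r^2 mod 37 = 7^2 = 12
  -> s = B^a = 12

Answer: 16 15 12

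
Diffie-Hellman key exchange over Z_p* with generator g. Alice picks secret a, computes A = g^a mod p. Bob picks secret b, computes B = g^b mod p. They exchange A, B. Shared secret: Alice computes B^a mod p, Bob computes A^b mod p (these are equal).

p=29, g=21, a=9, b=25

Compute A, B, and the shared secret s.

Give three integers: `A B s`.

A = 21^9 mod 29  (bits of 9 = 1001)
  bit 0 = 1: r = r^2 * 21 mod 29 = 1^2 * 21 = 1*21 = 21
  bit 1 = 0: r = r^2 mod 29 = 21^2 = 6
  bit 2 = 0: r = r^2 mod 29 = 6^2 = 7
  bit 3 = 1: r = r^2 * 21 mod 29 = 7^2 * 21 = 20*21 = 14
  -> A = 14
B = 21^25 mod 29  (bits of 25 = 11001)
  bit 0 = 1: r = r^2 * 21 mod 29 = 1^2 * 21 = 1*21 = 21
  bit 1 = 1: r = r^2 * 21 mod 29 = 21^2 * 21 = 6*21 = 10
  bit 2 = 0: r = r^2 mod 29 = 10^2 = 13
  bit 3 = 0: r = r^2 mod 29 = 13^2 = 24
  bit 4 = 1: r = r^2 * 21 mod 29 = 24^2 * 21 = 25*21 = 3
  -> B = 3
s = B^a = 3^9 mod 29  (bits of 9 = 1001)
  bit 0 = 1: r = r^2 * 3 mod 29 = 1^2 * 3 = 1*3 = 3
  bit 1 = 0: r = r^2 mod 29 = 3^2 = 9
  bit 2 = 0: r = r^2 mod 29 = 9^2 = 23
  bit 3 = 1: r = r^2 * 3 mod 29 = 23^2 * 3 = 7*3 = 21
  -> s = B^a = 21

Answer: 14 3 21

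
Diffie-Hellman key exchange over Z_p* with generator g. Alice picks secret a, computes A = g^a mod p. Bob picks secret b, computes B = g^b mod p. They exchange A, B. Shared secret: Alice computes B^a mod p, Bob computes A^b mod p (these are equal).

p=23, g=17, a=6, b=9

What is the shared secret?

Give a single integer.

A = 17^6 mod 23  (bits of 6 = 110)
  bit 0 = 1: r = r^2 * 17 mod 23 = 1^2 * 17 = 1*17 = 17
  bit 1 = 1: r = r^2 * 17 mod 23 = 17^2 * 17 = 13*17 = 14
  bit 2 = 0: r = r^2 mod 23 = 14^2 = 12
  -> A = 12
B = 17^9 mod 23  (bits of 9 = 1001)
  bit 0 = 1: r = r^2 * 17 mod 23 = 1^2 * 17 = 1*17 = 17
  bit 1 = 0: r = r^2 mod 23 = 17^2 = 13
  bit 2 = 0: r = r^2 mod 23 = 13^2 = 8
  bit 3 = 1: r = r^2 * 17 mod 23 = 8^2 * 17 = 18*17 = 7
  -> B = 7
s = B^a = 7^6 mod 23  (bits of 6 = 110)
  bit 0 = 1: r = r^2 * 7 mod 23 = 1^2 * 7 = 1*7 = 7
  bit 1 = 1: r = r^2 * 7 mod 23 = 7^2 * 7 = 3*7 = 21
  bit 2 = 0: r = r^2 mod 23 = 21^2 = 4
  -> s = B^a = 4

Answer: 4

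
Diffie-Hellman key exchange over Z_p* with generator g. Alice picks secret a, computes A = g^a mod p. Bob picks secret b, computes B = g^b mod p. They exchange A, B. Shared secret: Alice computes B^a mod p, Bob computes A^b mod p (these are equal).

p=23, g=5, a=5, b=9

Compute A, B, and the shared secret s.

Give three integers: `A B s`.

Answer: 20 11 5

Derivation:
A = 5^5 mod 23  (bits of 5 = 101)
  bit 0 = 1: r = r^2 * 5 mod 23 = 1^2 * 5 = 1*5 = 5
  bit 1 = 0: r = r^2 mod 23 = 5^2 = 2
  bit 2 = 1: r = r^2 * 5 mod 23 = 2^2 * 5 = 4*5 = 20
  -> A = 20
B = 5^9 mod 23  (bits of 9 = 1001)
  bit 0 = 1: r = r^2 * 5 mod 23 = 1^2 * 5 = 1*5 = 5
  bit 1 = 0: r = r^2 mod 23 = 5^2 = 2
  bit 2 = 0: r = r^2 mod 23 = 2^2 = 4
  bit 3 = 1: r = r^2 * 5 mod 23 = 4^2 * 5 = 16*5 = 11
  -> B = 11
s = B^a = 11^5 mod 23  (bits of 5 = 101)
  bit 0 = 1: r = r^2 * 11 mod 23 = 1^2 * 11 = 1*11 = 11
  bit 1 = 0: r = r^2 mod 23 = 11^2 = 6
  bit 2 = 1: r = r^2 * 11 mod 23 = 6^2 * 11 = 13*11 = 5
  -> s = B^a = 5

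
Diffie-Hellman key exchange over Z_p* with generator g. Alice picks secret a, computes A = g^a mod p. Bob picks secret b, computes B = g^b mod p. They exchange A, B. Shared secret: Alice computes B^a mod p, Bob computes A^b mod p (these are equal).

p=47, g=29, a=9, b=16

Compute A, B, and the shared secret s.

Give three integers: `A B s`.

A = 29^9 mod 47  (bits of 9 = 1001)
  bit 0 = 1: r = r^2 * 29 mod 47 = 1^2 * 29 = 1*29 = 29
  bit 1 = 0: r = r^2 mod 47 = 29^2 = 42
  bit 2 = 0: r = r^2 mod 47 = 42^2 = 25
  bit 3 = 1: r = r^2 * 29 mod 47 = 25^2 * 29 = 14*29 = 30
  -> A = 30
B = 29^16 mod 47  (bits of 16 = 10000)
  bit 0 = 1: r = r^2 * 29 mod 47 = 1^2 * 29 = 1*29 = 29
  bit 1 = 0: r = r^2 mod 47 = 29^2 = 42
  bit 2 = 0: r = r^2 mod 47 = 42^2 = 25
  bit 3 = 0: r = r^2 mod 47 = 25^2 = 14
  bit 4 = 0: r = r^2 mod 47 = 14^2 = 8
  -> B = 8
s = B^a = 8^9 mod 47  (bits of 9 = 1001)
  bit 0 = 1: r = r^2 * 8 mod 47 = 1^2 * 8 = 1*8 = 8
  bit 1 = 0: r = r^2 mod 47 = 8^2 = 17
  bit 2 = 0: r = r^2 mod 47 = 17^2 = 7
  bit 3 = 1: r = r^2 * 8 mod 47 = 7^2 * 8 = 2*8 = 16
  -> s = B^a = 16

Answer: 30 8 16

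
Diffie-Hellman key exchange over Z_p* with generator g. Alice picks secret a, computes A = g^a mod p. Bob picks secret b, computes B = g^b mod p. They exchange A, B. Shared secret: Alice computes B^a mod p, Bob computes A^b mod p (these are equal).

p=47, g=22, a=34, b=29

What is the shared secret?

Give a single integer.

Answer: 9

Derivation:
A = 22^34 mod 47  (bits of 34 = 100010)
  bit 0 = 1: r = r^2 * 22 mod 47 = 1^2 * 22 = 1*22 = 22
  bit 1 = 0: r = r^2 mod 47 = 22^2 = 14
  bit 2 = 0: r = r^2 mod 47 = 14^2 = 8
  bit 3 = 0: r = r^2 mod 47 = 8^2 = 17
  bit 4 = 1: r = r^2 * 22 mod 47 = 17^2 * 22 = 7*22 = 13
  bit 5 = 0: r = r^2 mod 47 = 13^2 = 28
  -> A = 28
B = 22^29 mod 47  (bits of 29 = 11101)
  bit 0 = 1: r = r^2 * 22 mod 47 = 1^2 * 22 = 1*22 = 22
  bit 1 = 1: r = r^2 * 22 mod 47 = 22^2 * 22 = 14*22 = 26
  bit 2 = 1: r = r^2 * 22 mod 47 = 26^2 * 22 = 18*22 = 20
  bit 3 = 0: r = r^2 mod 47 = 20^2 = 24
  bit 4 = 1: r = r^2 * 22 mod 47 = 24^2 * 22 = 12*22 = 29
  -> B = 29
s = B^a = 29^34 mod 47  (bits of 34 = 100010)
  bit 0 = 1: r = r^2 * 29 mod 47 = 1^2 * 29 = 1*29 = 29
  bit 1 = 0: r = r^2 mod 47 = 29^2 = 42
  bit 2 = 0: r = r^2 mod 47 = 42^2 = 25
  bit 3 = 0: r = r^2 mod 47 = 25^2 = 14
  bit 4 = 1: r = r^2 * 29 mod 47 = 14^2 * 29 = 8*29 = 44
  bit 5 = 0: r = r^2 mod 47 = 44^2 = 9
  -> s = B^a = 9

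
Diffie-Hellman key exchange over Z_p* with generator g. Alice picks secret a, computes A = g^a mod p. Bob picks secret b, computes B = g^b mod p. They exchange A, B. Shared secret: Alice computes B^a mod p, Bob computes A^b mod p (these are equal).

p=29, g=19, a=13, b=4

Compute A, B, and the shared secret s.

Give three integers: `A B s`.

A = 19^13 mod 29  (bits of 13 = 1101)
  bit 0 = 1: r = r^2 * 19 mod 29 = 1^2 * 19 = 1*19 = 19
  bit 1 = 1: r = r^2 * 19 mod 29 = 19^2 * 19 = 13*19 = 15
  bit 2 = 0: r = r^2 mod 29 = 15^2 = 22
  bit 3 = 1: r = r^2 * 19 mod 29 = 22^2 * 19 = 20*19 = 3
  -> A = 3
B = 19^4 mod 29  (bits of 4 = 100)
  bit 0 = 1: r = r^2 * 19 mod 29 = 1^2 * 19 = 1*19 = 19
  bit 1 = 0: r = r^2 mod 29 = 19^2 = 13
  bit 2 = 0: r = r^2 mod 29 = 13^2 = 24
  -> B = 24
s = B^a = 24^13 mod 29  (bits of 13 = 1101)
  bit 0 = 1: r = r^2 * 24 mod 29 = 1^2 * 24 = 1*24 = 24
  bit 1 = 1: r = r^2 * 24 mod 29 = 24^2 * 24 = 25*24 = 20
  bit 2 = 0: r = r^2 mod 29 = 20^2 = 23
  bit 3 = 1: r = r^2 * 24 mod 29 = 23^2 * 24 = 7*24 = 23
  -> s = B^a = 23

Answer: 3 24 23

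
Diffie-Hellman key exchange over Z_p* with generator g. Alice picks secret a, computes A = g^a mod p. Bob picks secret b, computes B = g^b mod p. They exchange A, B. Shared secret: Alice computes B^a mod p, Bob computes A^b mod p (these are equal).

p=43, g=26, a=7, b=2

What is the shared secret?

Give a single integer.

Answer: 6

Derivation:
A = 26^7 mod 43  (bits of 7 = 111)
  bit 0 = 1: r = r^2 * 26 mod 43 = 1^2 * 26 = 1*26 = 26
  bit 1 = 1: r = r^2 * 26 mod 43 = 26^2 * 26 = 31*26 = 32
  bit 2 = 1: r = r^2 * 26 mod 43 = 32^2 * 26 = 35*26 = 7
  -> A = 7
B = 26^2 mod 43  (bits of 2 = 10)
  bit 0 = 1: r = r^2 * 26 mod 43 = 1^2 * 26 = 1*26 = 26
  bit 1 = 0: r = r^2 mod 43 = 26^2 = 31
  -> B = 31
s = B^a = 31^7 mod 43  (bits of 7 = 111)
  bit 0 = 1: r = r^2 * 31 mod 43 = 1^2 * 31 = 1*31 = 31
  bit 1 = 1: r = r^2 * 31 mod 43 = 31^2 * 31 = 15*31 = 35
  bit 2 = 1: r = r^2 * 31 mod 43 = 35^2 * 31 = 21*31 = 6
  -> s = B^a = 6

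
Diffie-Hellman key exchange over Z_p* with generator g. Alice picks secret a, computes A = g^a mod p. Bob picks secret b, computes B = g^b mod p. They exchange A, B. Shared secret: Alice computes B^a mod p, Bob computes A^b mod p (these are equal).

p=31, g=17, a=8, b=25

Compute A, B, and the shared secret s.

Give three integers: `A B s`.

A = 17^8 mod 31  (bits of 8 = 1000)
  bit 0 = 1: r = r^2 * 17 mod 31 = 1^2 * 17 = 1*17 = 17
  bit 1 = 0: r = r^2 mod 31 = 17^2 = 10
  bit 2 = 0: r = r^2 mod 31 = 10^2 = 7
  bit 3 = 0: r = r^2 mod 31 = 7^2 = 18
  -> A = 18
B = 17^25 mod 31  (bits of 25 = 11001)
  bit 0 = 1: r = r^2 * 17 mod 31 = 1^2 * 17 = 1*17 = 17
  bit 1 = 1: r = r^2 * 17 mod 31 = 17^2 * 17 = 10*17 = 15
  bit 2 = 0: r = r^2 mod 31 = 15^2 = 8
  bit 3 = 0: r = r^2 mod 31 = 8^2 = 2
  bit 4 = 1: r = r^2 * 17 mod 31 = 2^2 * 17 = 4*17 = 6
  -> B = 6
s = B^a = 6^8 mod 31  (bits of 8 = 1000)
  bit 0 = 1: r = r^2 * 6 mod 31 = 1^2 * 6 = 1*6 = 6
  bit 1 = 0: r = r^2 mod 31 = 6^2 = 5
  bit 2 = 0: r = r^2 mod 31 = 5^2 = 25
  bit 3 = 0: r = r^2 mod 31 = 25^2 = 5
  -> s = B^a = 5

Answer: 18 6 5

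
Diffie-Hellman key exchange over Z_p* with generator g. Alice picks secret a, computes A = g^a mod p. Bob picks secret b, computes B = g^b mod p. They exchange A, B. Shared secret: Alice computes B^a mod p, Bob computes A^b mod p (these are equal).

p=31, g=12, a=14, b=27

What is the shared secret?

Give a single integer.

Answer: 8

Derivation:
A = 12^14 mod 31  (bits of 14 = 1110)
  bit 0 = 1: r = r^2 * 12 mod 31 = 1^2 * 12 = 1*12 = 12
  bit 1 = 1: r = r^2 * 12 mod 31 = 12^2 * 12 = 20*12 = 23
  bit 2 = 1: r = r^2 * 12 mod 31 = 23^2 * 12 = 2*12 = 24
  bit 3 = 0: r = r^2 mod 31 = 24^2 = 18
  -> A = 18
B = 12^27 mod 31  (bits of 27 = 11011)
  bit 0 = 1: r = r^2 * 12 mod 31 = 1^2 * 12 = 1*12 = 12
  bit 1 = 1: r = r^2 * 12 mod 31 = 12^2 * 12 = 20*12 = 23
  bit 2 = 0: r = r^2 mod 31 = 23^2 = 2
  bit 3 = 1: r = r^2 * 12 mod 31 = 2^2 * 12 = 4*12 = 17
  bit 4 = 1: r = r^2 * 12 mod 31 = 17^2 * 12 = 10*12 = 27
  -> B = 27
s = B^a = 27^14 mod 31  (bits of 14 = 1110)
  bit 0 = 1: r = r^2 * 27 mod 31 = 1^2 * 27 = 1*27 = 27
  bit 1 = 1: r = r^2 * 27 mod 31 = 27^2 * 27 = 16*27 = 29
  bit 2 = 1: r = r^2 * 27 mod 31 = 29^2 * 27 = 4*27 = 15
  bit 3 = 0: r = r^2 mod 31 = 15^2 = 8
  -> s = B^a = 8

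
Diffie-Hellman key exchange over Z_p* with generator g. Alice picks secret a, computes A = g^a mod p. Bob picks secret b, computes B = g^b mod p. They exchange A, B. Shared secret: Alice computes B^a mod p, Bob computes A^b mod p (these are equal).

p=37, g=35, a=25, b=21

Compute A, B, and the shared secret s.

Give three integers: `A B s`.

A = 35^25 mod 37  (bits of 25 = 11001)
  bit 0 = 1: r = r^2 * 35 mod 37 = 1^2 * 35 = 1*35 = 35
  bit 1 = 1: r = r^2 * 35 mod 37 = 35^2 * 35 = 4*35 = 29
  bit 2 = 0: r = r^2 mod 37 = 29^2 = 27
  bit 3 = 0: r = r^2 mod 37 = 27^2 = 26
  bit 4 = 1: r = r^2 * 35 mod 37 = 26^2 * 35 = 10*35 = 17
  -> A = 17
B = 35^21 mod 37  (bits of 21 = 10101)
  bit 0 = 1: r = r^2 * 35 mod 37 = 1^2 * 35 = 1*35 = 35
  bit 1 = 0: r = r^2 mod 37 = 35^2 = 4
  bit 2 = 1: r = r^2 * 35 mod 37 = 4^2 * 35 = 16*35 = 5
  bit 3 = 0: r = r^2 mod 37 = 5^2 = 25
  bit 4 = 1: r = r^2 * 35 mod 37 = 25^2 * 35 = 33*35 = 8
  -> B = 8
s = B^a = 8^25 mod 37  (bits of 25 = 11001)
  bit 0 = 1: r = r^2 * 8 mod 37 = 1^2 * 8 = 1*8 = 8
  bit 1 = 1: r = r^2 * 8 mod 37 = 8^2 * 8 = 27*8 = 31
  bit 2 = 0: r = r^2 mod 37 = 31^2 = 36
  bit 3 = 0: r = r^2 mod 37 = 36^2 = 1
  bit 4 = 1: r = r^2 * 8 mod 37 = 1^2 * 8 = 1*8 = 8
  -> s = B^a = 8

Answer: 17 8 8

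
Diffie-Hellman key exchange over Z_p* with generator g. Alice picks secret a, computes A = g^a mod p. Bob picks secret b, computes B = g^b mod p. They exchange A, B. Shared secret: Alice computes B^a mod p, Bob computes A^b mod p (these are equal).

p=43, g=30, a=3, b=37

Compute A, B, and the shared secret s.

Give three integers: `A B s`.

A = 30^3 mod 43  (bits of 3 = 11)
  bit 0 = 1: r = r^2 * 30 mod 43 = 1^2 * 30 = 1*30 = 30
  bit 1 = 1: r = r^2 * 30 mod 43 = 30^2 * 30 = 40*30 = 39
  -> A = 39
B = 30^37 mod 43  (bits of 37 = 100101)
  bit 0 = 1: r = r^2 * 30 mod 43 = 1^2 * 30 = 1*30 = 30
  bit 1 = 0: r = r^2 mod 43 = 30^2 = 40
  bit 2 = 0: r = r^2 mod 43 = 40^2 = 9
  bit 3 = 1: r = r^2 * 30 mod 43 = 9^2 * 30 = 38*30 = 22
  bit 4 = 0: r = r^2 mod 43 = 22^2 = 11
  bit 5 = 1: r = r^2 * 30 mod 43 = 11^2 * 30 = 35*30 = 18
  -> B = 18
s = B^a = 18^3 mod 43  (bits of 3 = 11)
  bit 0 = 1: r = r^2 * 18 mod 43 = 1^2 * 18 = 1*18 = 18
  bit 1 = 1: r = r^2 * 18 mod 43 = 18^2 * 18 = 23*18 = 27
  -> s = B^a = 27

Answer: 39 18 27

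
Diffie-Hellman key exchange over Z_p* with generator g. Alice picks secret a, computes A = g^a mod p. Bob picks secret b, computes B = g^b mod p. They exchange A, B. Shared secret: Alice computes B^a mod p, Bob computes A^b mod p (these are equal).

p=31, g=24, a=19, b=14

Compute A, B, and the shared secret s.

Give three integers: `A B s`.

Answer: 17 9 20

Derivation:
A = 24^19 mod 31  (bits of 19 = 10011)
  bit 0 = 1: r = r^2 * 24 mod 31 = 1^2 * 24 = 1*24 = 24
  bit 1 = 0: r = r^2 mod 31 = 24^2 = 18
  bit 2 = 0: r = r^2 mod 31 = 18^2 = 14
  bit 3 = 1: r = r^2 * 24 mod 31 = 14^2 * 24 = 10*24 = 23
  bit 4 = 1: r = r^2 * 24 mod 31 = 23^2 * 24 = 2*24 = 17
  -> A = 17
B = 24^14 mod 31  (bits of 14 = 1110)
  bit 0 = 1: r = r^2 * 24 mod 31 = 1^2 * 24 = 1*24 = 24
  bit 1 = 1: r = r^2 * 24 mod 31 = 24^2 * 24 = 18*24 = 29
  bit 2 = 1: r = r^2 * 24 mod 31 = 29^2 * 24 = 4*24 = 3
  bit 3 = 0: r = r^2 mod 31 = 3^2 = 9
  -> B = 9
s = B^a = 9^19 mod 31  (bits of 19 = 10011)
  bit 0 = 1: r = r^2 * 9 mod 31 = 1^2 * 9 = 1*9 = 9
  bit 1 = 0: r = r^2 mod 31 = 9^2 = 19
  bit 2 = 0: r = r^2 mod 31 = 19^2 = 20
  bit 3 = 1: r = r^2 * 9 mod 31 = 20^2 * 9 = 28*9 = 4
  bit 4 = 1: r = r^2 * 9 mod 31 = 4^2 * 9 = 16*9 = 20
  -> s = B^a = 20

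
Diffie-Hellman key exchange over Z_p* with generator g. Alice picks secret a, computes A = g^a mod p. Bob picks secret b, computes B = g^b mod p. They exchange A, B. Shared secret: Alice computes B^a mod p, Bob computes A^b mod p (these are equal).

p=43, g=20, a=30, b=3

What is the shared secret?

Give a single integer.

A = 20^30 mod 43  (bits of 30 = 11110)
  bit 0 = 1: r = r^2 * 20 mod 43 = 1^2 * 20 = 1*20 = 20
  bit 1 = 1: r = r^2 * 20 mod 43 = 20^2 * 20 = 13*20 = 2
  bit 2 = 1: r = r^2 * 20 mod 43 = 2^2 * 20 = 4*20 = 37
  bit 3 = 1: r = r^2 * 20 mod 43 = 37^2 * 20 = 36*20 = 32
  bit 4 = 0: r = r^2 mod 43 = 32^2 = 35
  -> A = 35
B = 20^3 mod 43  (bits of 3 = 11)
  bit 0 = 1: r = r^2 * 20 mod 43 = 1^2 * 20 = 1*20 = 20
  bit 1 = 1: r = r^2 * 20 mod 43 = 20^2 * 20 = 13*20 = 2
  -> B = 2
s = B^a = 2^30 mod 43  (bits of 30 = 11110)
  bit 0 = 1: r = r^2 * 2 mod 43 = 1^2 * 2 = 1*2 = 2
  bit 1 = 1: r = r^2 * 2 mod 43 = 2^2 * 2 = 4*2 = 8
  bit 2 = 1: r = r^2 * 2 mod 43 = 8^2 * 2 = 21*2 = 42
  bit 3 = 1: r = r^2 * 2 mod 43 = 42^2 * 2 = 1*2 = 2
  bit 4 = 0: r = r^2 mod 43 = 2^2 = 4
  -> s = B^a = 4

Answer: 4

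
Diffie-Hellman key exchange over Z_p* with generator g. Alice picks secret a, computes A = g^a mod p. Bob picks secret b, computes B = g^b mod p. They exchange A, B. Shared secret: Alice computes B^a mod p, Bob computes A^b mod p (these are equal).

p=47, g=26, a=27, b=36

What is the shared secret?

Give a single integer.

Answer: 4

Derivation:
A = 26^27 mod 47  (bits of 27 = 11011)
  bit 0 = 1: r = r^2 * 26 mod 47 = 1^2 * 26 = 1*26 = 26
  bit 1 = 1: r = r^2 * 26 mod 47 = 26^2 * 26 = 18*26 = 45
  bit 2 = 0: r = r^2 mod 47 = 45^2 = 4
  bit 3 = 1: r = r^2 * 26 mod 47 = 4^2 * 26 = 16*26 = 40
  bit 4 = 1: r = r^2 * 26 mod 47 = 40^2 * 26 = 2*26 = 5
  -> A = 5
B = 26^36 mod 47  (bits of 36 = 100100)
  bit 0 = 1: r = r^2 * 26 mod 47 = 1^2 * 26 = 1*26 = 26
  bit 1 = 0: r = r^2 mod 47 = 26^2 = 18
  bit 2 = 0: r = r^2 mod 47 = 18^2 = 42
  bit 3 = 1: r = r^2 * 26 mod 47 = 42^2 * 26 = 25*26 = 39
  bit 4 = 0: r = r^2 mod 47 = 39^2 = 17
  bit 5 = 0: r = r^2 mod 47 = 17^2 = 7
  -> B = 7
s = B^a = 7^27 mod 47  (bits of 27 = 11011)
  bit 0 = 1: r = r^2 * 7 mod 47 = 1^2 * 7 = 1*7 = 7
  bit 1 = 1: r = r^2 * 7 mod 47 = 7^2 * 7 = 2*7 = 14
  bit 2 = 0: r = r^2 mod 47 = 14^2 = 8
  bit 3 = 1: r = r^2 * 7 mod 47 = 8^2 * 7 = 17*7 = 25
  bit 4 = 1: r = r^2 * 7 mod 47 = 25^2 * 7 = 14*7 = 4
  -> s = B^a = 4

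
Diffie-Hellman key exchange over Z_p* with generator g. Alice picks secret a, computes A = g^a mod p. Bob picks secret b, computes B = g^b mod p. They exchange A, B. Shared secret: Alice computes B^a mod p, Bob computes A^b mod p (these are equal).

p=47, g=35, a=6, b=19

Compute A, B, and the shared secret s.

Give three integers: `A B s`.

A = 35^6 mod 47  (bits of 6 = 110)
  bit 0 = 1: r = r^2 * 35 mod 47 = 1^2 * 35 = 1*35 = 35
  bit 1 = 1: r = r^2 * 35 mod 47 = 35^2 * 35 = 3*35 = 11
  bit 2 = 0: r = r^2 mod 47 = 11^2 = 27
  -> A = 27
B = 35^19 mod 47  (bits of 19 = 10011)
  bit 0 = 1: r = r^2 * 35 mod 47 = 1^2 * 35 = 1*35 = 35
  bit 1 = 0: r = r^2 mod 47 = 35^2 = 3
  bit 2 = 0: r = r^2 mod 47 = 3^2 = 9
  bit 3 = 1: r = r^2 * 35 mod 47 = 9^2 * 35 = 34*35 = 15
  bit 4 = 1: r = r^2 * 35 mod 47 = 15^2 * 35 = 37*35 = 26
  -> B = 26
s = B^a = 26^6 mod 47  (bits of 6 = 110)
  bit 0 = 1: r = r^2 * 26 mod 47 = 1^2 * 26 = 1*26 = 26
  bit 1 = 1: r = r^2 * 26 mod 47 = 26^2 * 26 = 18*26 = 45
  bit 2 = 0: r = r^2 mod 47 = 45^2 = 4
  -> s = B^a = 4

Answer: 27 26 4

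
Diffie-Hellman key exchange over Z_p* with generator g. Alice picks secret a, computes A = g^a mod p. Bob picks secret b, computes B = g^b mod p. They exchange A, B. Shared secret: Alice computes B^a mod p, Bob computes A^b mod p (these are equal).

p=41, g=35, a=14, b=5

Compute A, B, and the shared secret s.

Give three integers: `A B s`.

A = 35^14 mod 41  (bits of 14 = 1110)
  bit 0 = 1: r = r^2 * 35 mod 41 = 1^2 * 35 = 1*35 = 35
  bit 1 = 1: r = r^2 * 35 mod 41 = 35^2 * 35 = 36*35 = 30
  bit 2 = 1: r = r^2 * 35 mod 41 = 30^2 * 35 = 39*35 = 12
  bit 3 = 0: r = r^2 mod 41 = 12^2 = 21
  -> A = 21
B = 35^5 mod 41  (bits of 5 = 101)
  bit 0 = 1: r = r^2 * 35 mod 41 = 1^2 * 35 = 1*35 = 35
  bit 1 = 0: r = r^2 mod 41 = 35^2 = 36
  bit 2 = 1: r = r^2 * 35 mod 41 = 36^2 * 35 = 25*35 = 14
  -> B = 14
s = B^a = 14^14 mod 41  (bits of 14 = 1110)
  bit 0 = 1: r = r^2 * 14 mod 41 = 1^2 * 14 = 1*14 = 14
  bit 1 = 1: r = r^2 * 14 mod 41 = 14^2 * 14 = 32*14 = 38
  bit 2 = 1: r = r^2 * 14 mod 41 = 38^2 * 14 = 9*14 = 3
  bit 3 = 0: r = r^2 mod 41 = 3^2 = 9
  -> s = B^a = 9

Answer: 21 14 9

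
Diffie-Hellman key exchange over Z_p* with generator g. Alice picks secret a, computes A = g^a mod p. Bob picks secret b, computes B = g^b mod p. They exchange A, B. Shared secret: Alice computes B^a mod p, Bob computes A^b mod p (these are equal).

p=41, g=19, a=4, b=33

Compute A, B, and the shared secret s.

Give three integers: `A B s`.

Answer: 23 26 31

Derivation:
A = 19^4 mod 41  (bits of 4 = 100)
  bit 0 = 1: r = r^2 * 19 mod 41 = 1^2 * 19 = 1*19 = 19
  bit 1 = 0: r = r^2 mod 41 = 19^2 = 33
  bit 2 = 0: r = r^2 mod 41 = 33^2 = 23
  -> A = 23
B = 19^33 mod 41  (bits of 33 = 100001)
  bit 0 = 1: r = r^2 * 19 mod 41 = 1^2 * 19 = 1*19 = 19
  bit 1 = 0: r = r^2 mod 41 = 19^2 = 33
  bit 2 = 0: r = r^2 mod 41 = 33^2 = 23
  bit 3 = 0: r = r^2 mod 41 = 23^2 = 37
  bit 4 = 0: r = r^2 mod 41 = 37^2 = 16
  bit 5 = 1: r = r^2 * 19 mod 41 = 16^2 * 19 = 10*19 = 26
  -> B = 26
s = B^a = 26^4 mod 41  (bits of 4 = 100)
  bit 0 = 1: r = r^2 * 26 mod 41 = 1^2 * 26 = 1*26 = 26
  bit 1 = 0: r = r^2 mod 41 = 26^2 = 20
  bit 2 = 0: r = r^2 mod 41 = 20^2 = 31
  -> s = B^a = 31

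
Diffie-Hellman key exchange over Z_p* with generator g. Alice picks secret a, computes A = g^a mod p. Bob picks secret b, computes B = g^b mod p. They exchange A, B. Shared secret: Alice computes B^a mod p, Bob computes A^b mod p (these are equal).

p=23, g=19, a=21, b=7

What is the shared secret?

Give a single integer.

A = 19^21 mod 23  (bits of 21 = 10101)
  bit 0 = 1: r = r^2 * 19 mod 23 = 1^2 * 19 = 1*19 = 19
  bit 1 = 0: r = r^2 mod 23 = 19^2 = 16
  bit 2 = 1: r = r^2 * 19 mod 23 = 16^2 * 19 = 3*19 = 11
  bit 3 = 0: r = r^2 mod 23 = 11^2 = 6
  bit 4 = 1: r = r^2 * 19 mod 23 = 6^2 * 19 = 13*19 = 17
  -> A = 17
B = 19^7 mod 23  (bits of 7 = 111)
  bit 0 = 1: r = r^2 * 19 mod 23 = 1^2 * 19 = 1*19 = 19
  bit 1 = 1: r = r^2 * 19 mod 23 = 19^2 * 19 = 16*19 = 5
  bit 2 = 1: r = r^2 * 19 mod 23 = 5^2 * 19 = 2*19 = 15
  -> B = 15
s = B^a = 15^21 mod 23  (bits of 21 = 10101)
  bit 0 = 1: r = r^2 * 15 mod 23 = 1^2 * 15 = 1*15 = 15
  bit 1 = 0: r = r^2 mod 23 = 15^2 = 18
  bit 2 = 1: r = r^2 * 15 mod 23 = 18^2 * 15 = 2*15 = 7
  bit 3 = 0: r = r^2 mod 23 = 7^2 = 3
  bit 4 = 1: r = r^2 * 15 mod 23 = 3^2 * 15 = 9*15 = 20
  -> s = B^a = 20

Answer: 20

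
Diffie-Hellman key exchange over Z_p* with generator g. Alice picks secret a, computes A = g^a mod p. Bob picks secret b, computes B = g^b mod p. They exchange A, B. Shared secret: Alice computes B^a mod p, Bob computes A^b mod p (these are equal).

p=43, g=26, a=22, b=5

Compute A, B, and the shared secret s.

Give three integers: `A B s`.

A = 26^22 mod 43  (bits of 22 = 10110)
  bit 0 = 1: r = r^2 * 26 mod 43 = 1^2 * 26 = 1*26 = 26
  bit 1 = 0: r = r^2 mod 43 = 26^2 = 31
  bit 2 = 1: r = r^2 * 26 mod 43 = 31^2 * 26 = 15*26 = 3
  bit 3 = 1: r = r^2 * 26 mod 43 = 3^2 * 26 = 9*26 = 19
  bit 4 = 0: r = r^2 mod 43 = 19^2 = 17
  -> A = 17
B = 26^5 mod 43  (bits of 5 = 101)
  bit 0 = 1: r = r^2 * 26 mod 43 = 1^2 * 26 = 1*26 = 26
  bit 1 = 0: r = r^2 mod 43 = 26^2 = 31
  bit 2 = 1: r = r^2 * 26 mod 43 = 31^2 * 26 = 15*26 = 3
  -> B = 3
s = B^a = 3^22 mod 43  (bits of 22 = 10110)
  bit 0 = 1: r = r^2 * 3 mod 43 = 1^2 * 3 = 1*3 = 3
  bit 1 = 0: r = r^2 mod 43 = 3^2 = 9
  bit 2 = 1: r = r^2 * 3 mod 43 = 9^2 * 3 = 38*3 = 28
  bit 3 = 1: r = r^2 * 3 mod 43 = 28^2 * 3 = 10*3 = 30
  bit 4 = 0: r = r^2 mod 43 = 30^2 = 40
  -> s = B^a = 40

Answer: 17 3 40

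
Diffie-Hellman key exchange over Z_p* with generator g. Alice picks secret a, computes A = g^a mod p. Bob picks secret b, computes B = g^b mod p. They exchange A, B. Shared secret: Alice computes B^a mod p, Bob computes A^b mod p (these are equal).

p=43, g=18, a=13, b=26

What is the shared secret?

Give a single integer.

Answer: 23

Derivation:
A = 18^13 mod 43  (bits of 13 = 1101)
  bit 0 = 1: r = r^2 * 18 mod 43 = 1^2 * 18 = 1*18 = 18
  bit 1 = 1: r = r^2 * 18 mod 43 = 18^2 * 18 = 23*18 = 27
  bit 2 = 0: r = r^2 mod 43 = 27^2 = 41
  bit 3 = 1: r = r^2 * 18 mod 43 = 41^2 * 18 = 4*18 = 29
  -> A = 29
B = 18^26 mod 43  (bits of 26 = 11010)
  bit 0 = 1: r = r^2 * 18 mod 43 = 1^2 * 18 = 1*18 = 18
  bit 1 = 1: r = r^2 * 18 mod 43 = 18^2 * 18 = 23*18 = 27
  bit 2 = 0: r = r^2 mod 43 = 27^2 = 41
  bit 3 = 1: r = r^2 * 18 mod 43 = 41^2 * 18 = 4*18 = 29
  bit 4 = 0: r = r^2 mod 43 = 29^2 = 24
  -> B = 24
s = B^a = 24^13 mod 43  (bits of 13 = 1101)
  bit 0 = 1: r = r^2 * 24 mod 43 = 1^2 * 24 = 1*24 = 24
  bit 1 = 1: r = r^2 * 24 mod 43 = 24^2 * 24 = 17*24 = 21
  bit 2 = 0: r = r^2 mod 43 = 21^2 = 11
  bit 3 = 1: r = r^2 * 24 mod 43 = 11^2 * 24 = 35*24 = 23
  -> s = B^a = 23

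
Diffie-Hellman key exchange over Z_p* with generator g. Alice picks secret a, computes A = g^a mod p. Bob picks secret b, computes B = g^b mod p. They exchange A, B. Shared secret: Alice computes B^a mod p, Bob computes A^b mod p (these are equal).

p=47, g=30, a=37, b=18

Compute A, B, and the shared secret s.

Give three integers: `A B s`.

A = 30^37 mod 47  (bits of 37 = 100101)
  bit 0 = 1: r = r^2 * 30 mod 47 = 1^2 * 30 = 1*30 = 30
  bit 1 = 0: r = r^2 mod 47 = 30^2 = 7
  bit 2 = 0: r = r^2 mod 47 = 7^2 = 2
  bit 3 = 1: r = r^2 * 30 mod 47 = 2^2 * 30 = 4*30 = 26
  bit 4 = 0: r = r^2 mod 47 = 26^2 = 18
  bit 5 = 1: r = r^2 * 30 mod 47 = 18^2 * 30 = 42*30 = 38
  -> A = 38
B = 30^18 mod 47  (bits of 18 = 10010)
  bit 0 = 1: r = r^2 * 30 mod 47 = 1^2 * 30 = 1*30 = 30
  bit 1 = 0: r = r^2 mod 47 = 30^2 = 7
  bit 2 = 0: r = r^2 mod 47 = 7^2 = 2
  bit 3 = 1: r = r^2 * 30 mod 47 = 2^2 * 30 = 4*30 = 26
  bit 4 = 0: r = r^2 mod 47 = 26^2 = 18
  -> B = 18
s = B^a = 18^37 mod 47  (bits of 37 = 100101)
  bit 0 = 1: r = r^2 * 18 mod 47 = 1^2 * 18 = 1*18 = 18
  bit 1 = 0: r = r^2 mod 47 = 18^2 = 42
  bit 2 = 0: r = r^2 mod 47 = 42^2 = 25
  bit 3 = 1: r = r^2 * 18 mod 47 = 25^2 * 18 = 14*18 = 17
  bit 4 = 0: r = r^2 mod 47 = 17^2 = 7
  bit 5 = 1: r = r^2 * 18 mod 47 = 7^2 * 18 = 2*18 = 36
  -> s = B^a = 36

Answer: 38 18 36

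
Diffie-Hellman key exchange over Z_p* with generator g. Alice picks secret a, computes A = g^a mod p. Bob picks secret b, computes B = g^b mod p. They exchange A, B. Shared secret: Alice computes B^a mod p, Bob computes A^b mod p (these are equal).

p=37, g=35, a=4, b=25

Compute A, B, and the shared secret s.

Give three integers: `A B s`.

A = 35^4 mod 37  (bits of 4 = 100)
  bit 0 = 1: r = r^2 * 35 mod 37 = 1^2 * 35 = 1*35 = 35
  bit 1 = 0: r = r^2 mod 37 = 35^2 = 4
  bit 2 = 0: r = r^2 mod 37 = 4^2 = 16
  -> A = 16
B = 35^25 mod 37  (bits of 25 = 11001)
  bit 0 = 1: r = r^2 * 35 mod 37 = 1^2 * 35 = 1*35 = 35
  bit 1 = 1: r = r^2 * 35 mod 37 = 35^2 * 35 = 4*35 = 29
  bit 2 = 0: r = r^2 mod 37 = 29^2 = 27
  bit 3 = 0: r = r^2 mod 37 = 27^2 = 26
  bit 4 = 1: r = r^2 * 35 mod 37 = 26^2 * 35 = 10*35 = 17
  -> B = 17
s = B^a = 17^4 mod 37  (bits of 4 = 100)
  bit 0 = 1: r = r^2 * 17 mod 37 = 1^2 * 17 = 1*17 = 17
  bit 1 = 0: r = r^2 mod 37 = 17^2 = 30
  bit 2 = 0: r = r^2 mod 37 = 30^2 = 12
  -> s = B^a = 12

Answer: 16 17 12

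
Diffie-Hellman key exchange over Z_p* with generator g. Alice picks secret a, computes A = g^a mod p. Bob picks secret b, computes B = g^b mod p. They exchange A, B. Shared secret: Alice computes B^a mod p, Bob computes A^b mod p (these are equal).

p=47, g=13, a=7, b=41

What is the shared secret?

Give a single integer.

Answer: 26

Derivation:
A = 13^7 mod 47  (bits of 7 = 111)
  bit 0 = 1: r = r^2 * 13 mod 47 = 1^2 * 13 = 1*13 = 13
  bit 1 = 1: r = r^2 * 13 mod 47 = 13^2 * 13 = 28*13 = 35
  bit 2 = 1: r = r^2 * 13 mod 47 = 35^2 * 13 = 3*13 = 39
  -> A = 39
B = 13^41 mod 47  (bits of 41 = 101001)
  bit 0 = 1: r = r^2 * 13 mod 47 = 1^2 * 13 = 1*13 = 13
  bit 1 = 0: r = r^2 mod 47 = 13^2 = 28
  bit 2 = 1: r = r^2 * 13 mod 47 = 28^2 * 13 = 32*13 = 40
  bit 3 = 0: r = r^2 mod 47 = 40^2 = 2
  bit 4 = 0: r = r^2 mod 47 = 2^2 = 4
  bit 5 = 1: r = r^2 * 13 mod 47 = 4^2 * 13 = 16*13 = 20
  -> B = 20
s = B^a = 20^7 mod 47  (bits of 7 = 111)
  bit 0 = 1: r = r^2 * 20 mod 47 = 1^2 * 20 = 1*20 = 20
  bit 1 = 1: r = r^2 * 20 mod 47 = 20^2 * 20 = 24*20 = 10
  bit 2 = 1: r = r^2 * 20 mod 47 = 10^2 * 20 = 6*20 = 26
  -> s = B^a = 26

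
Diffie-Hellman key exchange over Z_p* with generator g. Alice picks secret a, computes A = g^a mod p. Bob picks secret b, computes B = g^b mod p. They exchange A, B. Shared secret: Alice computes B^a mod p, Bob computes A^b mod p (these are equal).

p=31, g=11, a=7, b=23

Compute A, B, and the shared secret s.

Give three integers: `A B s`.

Answer: 13 12 24

Derivation:
A = 11^7 mod 31  (bits of 7 = 111)
  bit 0 = 1: r = r^2 * 11 mod 31 = 1^2 * 11 = 1*11 = 11
  bit 1 = 1: r = r^2 * 11 mod 31 = 11^2 * 11 = 28*11 = 29
  bit 2 = 1: r = r^2 * 11 mod 31 = 29^2 * 11 = 4*11 = 13
  -> A = 13
B = 11^23 mod 31  (bits of 23 = 10111)
  bit 0 = 1: r = r^2 * 11 mod 31 = 1^2 * 11 = 1*11 = 11
  bit 1 = 0: r = r^2 mod 31 = 11^2 = 28
  bit 2 = 1: r = r^2 * 11 mod 31 = 28^2 * 11 = 9*11 = 6
  bit 3 = 1: r = r^2 * 11 mod 31 = 6^2 * 11 = 5*11 = 24
  bit 4 = 1: r = r^2 * 11 mod 31 = 24^2 * 11 = 18*11 = 12
  -> B = 12
s = B^a = 12^7 mod 31  (bits of 7 = 111)
  bit 0 = 1: r = r^2 * 12 mod 31 = 1^2 * 12 = 1*12 = 12
  bit 1 = 1: r = r^2 * 12 mod 31 = 12^2 * 12 = 20*12 = 23
  bit 2 = 1: r = r^2 * 12 mod 31 = 23^2 * 12 = 2*12 = 24
  -> s = B^a = 24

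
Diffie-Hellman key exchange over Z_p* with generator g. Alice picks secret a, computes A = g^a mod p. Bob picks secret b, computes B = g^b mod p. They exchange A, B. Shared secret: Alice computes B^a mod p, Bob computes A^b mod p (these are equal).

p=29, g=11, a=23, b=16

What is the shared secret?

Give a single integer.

Answer: 25

Derivation:
A = 11^23 mod 29  (bits of 23 = 10111)
  bit 0 = 1: r = r^2 * 11 mod 29 = 1^2 * 11 = 1*11 = 11
  bit 1 = 0: r = r^2 mod 29 = 11^2 = 5
  bit 2 = 1: r = r^2 * 11 mod 29 = 5^2 * 11 = 25*11 = 14
  bit 3 = 1: r = r^2 * 11 mod 29 = 14^2 * 11 = 22*11 = 10
  bit 4 = 1: r = r^2 * 11 mod 29 = 10^2 * 11 = 13*11 = 27
  -> A = 27
B = 11^16 mod 29  (bits of 16 = 10000)
  bit 0 = 1: r = r^2 * 11 mod 29 = 1^2 * 11 = 1*11 = 11
  bit 1 = 0: r = r^2 mod 29 = 11^2 = 5
  bit 2 = 0: r = r^2 mod 29 = 5^2 = 25
  bit 3 = 0: r = r^2 mod 29 = 25^2 = 16
  bit 4 = 0: r = r^2 mod 29 = 16^2 = 24
  -> B = 24
s = B^a = 24^23 mod 29  (bits of 23 = 10111)
  bit 0 = 1: r = r^2 * 24 mod 29 = 1^2 * 24 = 1*24 = 24
  bit 1 = 0: r = r^2 mod 29 = 24^2 = 25
  bit 2 = 1: r = r^2 * 24 mod 29 = 25^2 * 24 = 16*24 = 7
  bit 3 = 1: r = r^2 * 24 mod 29 = 7^2 * 24 = 20*24 = 16
  bit 4 = 1: r = r^2 * 24 mod 29 = 16^2 * 24 = 24*24 = 25
  -> s = B^a = 25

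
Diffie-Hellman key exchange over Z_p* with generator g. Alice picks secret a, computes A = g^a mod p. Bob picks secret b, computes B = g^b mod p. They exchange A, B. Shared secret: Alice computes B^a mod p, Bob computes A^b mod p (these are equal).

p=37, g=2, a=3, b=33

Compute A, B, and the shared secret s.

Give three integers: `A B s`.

A = 2^3 mod 37  (bits of 3 = 11)
  bit 0 = 1: r = r^2 * 2 mod 37 = 1^2 * 2 = 1*2 = 2
  bit 1 = 1: r = r^2 * 2 mod 37 = 2^2 * 2 = 4*2 = 8
  -> A = 8
B = 2^33 mod 37  (bits of 33 = 100001)
  bit 0 = 1: r = r^2 * 2 mod 37 = 1^2 * 2 = 1*2 = 2
  bit 1 = 0: r = r^2 mod 37 = 2^2 = 4
  bit 2 = 0: r = r^2 mod 37 = 4^2 = 16
  bit 3 = 0: r = r^2 mod 37 = 16^2 = 34
  bit 4 = 0: r = r^2 mod 37 = 34^2 = 9
  bit 5 = 1: r = r^2 * 2 mod 37 = 9^2 * 2 = 7*2 = 14
  -> B = 14
s = B^a = 14^3 mod 37  (bits of 3 = 11)
  bit 0 = 1: r = r^2 * 14 mod 37 = 1^2 * 14 = 1*14 = 14
  bit 1 = 1: r = r^2 * 14 mod 37 = 14^2 * 14 = 11*14 = 6
  -> s = B^a = 6

Answer: 8 14 6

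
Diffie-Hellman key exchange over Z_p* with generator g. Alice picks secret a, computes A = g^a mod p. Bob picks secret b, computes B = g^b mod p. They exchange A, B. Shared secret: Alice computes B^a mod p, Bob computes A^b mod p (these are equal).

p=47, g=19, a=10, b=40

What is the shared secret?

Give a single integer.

A = 19^10 mod 47  (bits of 10 = 1010)
  bit 0 = 1: r = r^2 * 19 mod 47 = 1^2 * 19 = 1*19 = 19
  bit 1 = 0: r = r^2 mod 47 = 19^2 = 32
  bit 2 = 1: r = r^2 * 19 mod 47 = 32^2 * 19 = 37*19 = 45
  bit 3 = 0: r = r^2 mod 47 = 45^2 = 4
  -> A = 4
B = 19^40 mod 47  (bits of 40 = 101000)
  bit 0 = 1: r = r^2 * 19 mod 47 = 1^2 * 19 = 1*19 = 19
  bit 1 = 0: r = r^2 mod 47 = 19^2 = 32
  bit 2 = 1: r = r^2 * 19 mod 47 = 32^2 * 19 = 37*19 = 45
  bit 3 = 0: r = r^2 mod 47 = 45^2 = 4
  bit 4 = 0: r = r^2 mod 47 = 4^2 = 16
  bit 5 = 0: r = r^2 mod 47 = 16^2 = 21
  -> B = 21
s = B^a = 21^10 mod 47  (bits of 10 = 1010)
  bit 0 = 1: r = r^2 * 21 mod 47 = 1^2 * 21 = 1*21 = 21
  bit 1 = 0: r = r^2 mod 47 = 21^2 = 18
  bit 2 = 1: r = r^2 * 21 mod 47 = 18^2 * 21 = 42*21 = 36
  bit 3 = 0: r = r^2 mod 47 = 36^2 = 27
  -> s = B^a = 27

Answer: 27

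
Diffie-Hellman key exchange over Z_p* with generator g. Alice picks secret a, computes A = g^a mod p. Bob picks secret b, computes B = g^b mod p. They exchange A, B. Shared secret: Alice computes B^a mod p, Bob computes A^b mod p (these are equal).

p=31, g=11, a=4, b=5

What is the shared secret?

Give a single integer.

Answer: 25

Derivation:
A = 11^4 mod 31  (bits of 4 = 100)
  bit 0 = 1: r = r^2 * 11 mod 31 = 1^2 * 11 = 1*11 = 11
  bit 1 = 0: r = r^2 mod 31 = 11^2 = 28
  bit 2 = 0: r = r^2 mod 31 = 28^2 = 9
  -> A = 9
B = 11^5 mod 31  (bits of 5 = 101)
  bit 0 = 1: r = r^2 * 11 mod 31 = 1^2 * 11 = 1*11 = 11
  bit 1 = 0: r = r^2 mod 31 = 11^2 = 28
  bit 2 = 1: r = r^2 * 11 mod 31 = 28^2 * 11 = 9*11 = 6
  -> B = 6
s = B^a = 6^4 mod 31  (bits of 4 = 100)
  bit 0 = 1: r = r^2 * 6 mod 31 = 1^2 * 6 = 1*6 = 6
  bit 1 = 0: r = r^2 mod 31 = 6^2 = 5
  bit 2 = 0: r = r^2 mod 31 = 5^2 = 25
  -> s = B^a = 25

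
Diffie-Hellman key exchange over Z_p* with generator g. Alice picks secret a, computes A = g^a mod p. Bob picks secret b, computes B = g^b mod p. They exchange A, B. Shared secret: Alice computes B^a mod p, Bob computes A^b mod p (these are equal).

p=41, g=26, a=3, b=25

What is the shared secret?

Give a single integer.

A = 26^3 mod 41  (bits of 3 = 11)
  bit 0 = 1: r = r^2 * 26 mod 41 = 1^2 * 26 = 1*26 = 26
  bit 1 = 1: r = r^2 * 26 mod 41 = 26^2 * 26 = 20*26 = 28
  -> A = 28
B = 26^25 mod 41  (bits of 25 = 11001)
  bit 0 = 1: r = r^2 * 26 mod 41 = 1^2 * 26 = 1*26 = 26
  bit 1 = 1: r = r^2 * 26 mod 41 = 26^2 * 26 = 20*26 = 28
  bit 2 = 0: r = r^2 mod 41 = 28^2 = 5
  bit 3 = 0: r = r^2 mod 41 = 5^2 = 25
  bit 4 = 1: r = r^2 * 26 mod 41 = 25^2 * 26 = 10*26 = 14
  -> B = 14
s = B^a = 14^3 mod 41  (bits of 3 = 11)
  bit 0 = 1: r = r^2 * 14 mod 41 = 1^2 * 14 = 1*14 = 14
  bit 1 = 1: r = r^2 * 14 mod 41 = 14^2 * 14 = 32*14 = 38
  -> s = B^a = 38

Answer: 38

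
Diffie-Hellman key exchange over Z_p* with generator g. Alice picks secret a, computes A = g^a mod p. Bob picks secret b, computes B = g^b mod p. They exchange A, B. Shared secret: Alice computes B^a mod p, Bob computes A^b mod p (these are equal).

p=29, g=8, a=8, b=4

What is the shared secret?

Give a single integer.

A = 8^8 mod 29  (bits of 8 = 1000)
  bit 0 = 1: r = r^2 * 8 mod 29 = 1^2 * 8 = 1*8 = 8
  bit 1 = 0: r = r^2 mod 29 = 8^2 = 6
  bit 2 = 0: r = r^2 mod 29 = 6^2 = 7
  bit 3 = 0: r = r^2 mod 29 = 7^2 = 20
  -> A = 20
B = 8^4 mod 29  (bits of 4 = 100)
  bit 0 = 1: r = r^2 * 8 mod 29 = 1^2 * 8 = 1*8 = 8
  bit 1 = 0: r = r^2 mod 29 = 8^2 = 6
  bit 2 = 0: r = r^2 mod 29 = 6^2 = 7
  -> B = 7
s = B^a = 7^8 mod 29  (bits of 8 = 1000)
  bit 0 = 1: r = r^2 * 7 mod 29 = 1^2 * 7 = 1*7 = 7
  bit 1 = 0: r = r^2 mod 29 = 7^2 = 20
  bit 2 = 0: r = r^2 mod 29 = 20^2 = 23
  bit 3 = 0: r = r^2 mod 29 = 23^2 = 7
  -> s = B^a = 7

Answer: 7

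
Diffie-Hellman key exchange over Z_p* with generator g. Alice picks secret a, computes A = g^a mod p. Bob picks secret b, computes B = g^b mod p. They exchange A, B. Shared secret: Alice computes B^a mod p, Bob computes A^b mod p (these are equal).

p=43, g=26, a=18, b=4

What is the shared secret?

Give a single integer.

A = 26^18 mod 43  (bits of 18 = 10010)
  bit 0 = 1: r = r^2 * 26 mod 43 = 1^2 * 26 = 1*26 = 26
  bit 1 = 0: r = r^2 mod 43 = 26^2 = 31
  bit 2 = 0: r = r^2 mod 43 = 31^2 = 15
  bit 3 = 1: r = r^2 * 26 mod 43 = 15^2 * 26 = 10*26 = 2
  bit 4 = 0: r = r^2 mod 43 = 2^2 = 4
  -> A = 4
B = 26^4 mod 43  (bits of 4 = 100)
  bit 0 = 1: r = r^2 * 26 mod 43 = 1^2 * 26 = 1*26 = 26
  bit 1 = 0: r = r^2 mod 43 = 26^2 = 31
  bit 2 = 0: r = r^2 mod 43 = 31^2 = 15
  -> B = 15
s = B^a = 15^18 mod 43  (bits of 18 = 10010)
  bit 0 = 1: r = r^2 * 15 mod 43 = 1^2 * 15 = 1*15 = 15
  bit 1 = 0: r = r^2 mod 43 = 15^2 = 10
  bit 2 = 0: r = r^2 mod 43 = 10^2 = 14
  bit 3 = 1: r = r^2 * 15 mod 43 = 14^2 * 15 = 24*15 = 16
  bit 4 = 0: r = r^2 mod 43 = 16^2 = 41
  -> s = B^a = 41

Answer: 41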